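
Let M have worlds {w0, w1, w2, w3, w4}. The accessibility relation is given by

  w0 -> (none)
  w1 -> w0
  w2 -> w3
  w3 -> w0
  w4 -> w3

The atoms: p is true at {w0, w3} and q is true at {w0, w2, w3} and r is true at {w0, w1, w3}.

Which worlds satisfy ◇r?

{w1, w2, w3, w4}

w0: no successors, so ◇r fails. ✗
w1: successors {w0}; r there: w0:T. ✓
w2: successors {w3}; r there: w3:T. ✓
w3: successors {w0}; r there: w0:T. ✓
w4: successors {w3}; r there: w3:T. ✓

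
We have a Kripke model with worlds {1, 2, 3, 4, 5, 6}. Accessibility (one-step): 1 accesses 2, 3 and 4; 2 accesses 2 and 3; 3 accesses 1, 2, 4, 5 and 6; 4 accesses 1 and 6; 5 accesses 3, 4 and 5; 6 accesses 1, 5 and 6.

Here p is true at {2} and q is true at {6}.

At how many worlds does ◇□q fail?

1: successors {2, 3, 4}; □q there: 2:F, 3:F, 4:F. ✗
2: successors {2, 3}; □q there: 2:F, 3:F. ✗
3: successors {1, 2, 4, 5, 6}; □q there: 1:F, 2:F, 4:F, 5:F, 6:F. ✗
4: successors {1, 6}; □q there: 1:F, 6:F. ✗
5: successors {3, 4, 5}; □q there: 3:F, 4:F, 5:F. ✗
6: successors {1, 5, 6}; □q there: 1:F, 5:F, 6:F. ✗
Satisfying worlds: ∅.
So ◇□q fails at the other 6 worlds.

6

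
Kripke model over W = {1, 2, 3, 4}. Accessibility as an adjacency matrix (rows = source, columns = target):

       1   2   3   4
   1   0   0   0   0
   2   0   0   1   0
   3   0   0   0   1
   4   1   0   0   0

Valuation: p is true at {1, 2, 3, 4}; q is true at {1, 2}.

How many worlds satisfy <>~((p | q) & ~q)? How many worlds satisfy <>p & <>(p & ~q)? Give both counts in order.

For <>~((p | q) & ~q):
1: no successors, so <>~((p | q) & ~q) fails. ✗
2: successors {3}; ~((p | q) & ~q) there: 3:F. ✗
3: successors {4}; ~((p | q) & ~q) there: 4:F. ✗
4: successors {1}; ~((p | q) & ~q) there: 1:T. ✓
— 1 world.
For <>p & <>(p & ~q):
1: <>p is F, <>(p & ~q) is F. ✗
2: <>p is T, <>(p & ~q) is T. ✓
3: <>p is T, <>(p & ~q) is T. ✓
4: <>p is T, <>(p & ~q) is F. ✗
— 2 worlds.

1 and 2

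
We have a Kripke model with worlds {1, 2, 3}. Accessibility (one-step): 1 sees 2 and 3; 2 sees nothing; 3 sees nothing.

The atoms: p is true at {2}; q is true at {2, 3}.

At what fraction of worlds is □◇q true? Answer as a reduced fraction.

1: successors {2, 3}; ◇q there: 2:F, 3:F. ✗
2: no successors, so □◇q holds vacuously. ✓
3: no successors, so □◇q holds vacuously. ✓
That's 2 of 3 worlds, so 2/3.

2/3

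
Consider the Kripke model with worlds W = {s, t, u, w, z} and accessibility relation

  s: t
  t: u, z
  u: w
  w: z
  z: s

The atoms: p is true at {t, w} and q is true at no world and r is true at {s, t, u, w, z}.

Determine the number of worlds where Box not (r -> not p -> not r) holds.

3

s: successors {t}; not (r -> not p -> not r) there: t:F. ✗
t: successors {u, z}; not (r -> not p -> not r) there: u:T, z:T. ✓
u: successors {w}; not (r -> not p -> not r) there: w:F. ✗
w: successors {z}; not (r -> not p -> not r) there: z:T. ✓
z: successors {s}; not (r -> not p -> not r) there: s:T. ✓
Satisfying worlds: {t, w, z}.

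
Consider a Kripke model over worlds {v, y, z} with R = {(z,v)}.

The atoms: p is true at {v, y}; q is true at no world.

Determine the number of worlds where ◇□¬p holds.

1

v: no successors, so ◇□¬p fails. ✗
y: no successors, so ◇□¬p fails. ✗
z: successors {v}; □¬p there: v:T. ✓
Satisfying worlds: {z}.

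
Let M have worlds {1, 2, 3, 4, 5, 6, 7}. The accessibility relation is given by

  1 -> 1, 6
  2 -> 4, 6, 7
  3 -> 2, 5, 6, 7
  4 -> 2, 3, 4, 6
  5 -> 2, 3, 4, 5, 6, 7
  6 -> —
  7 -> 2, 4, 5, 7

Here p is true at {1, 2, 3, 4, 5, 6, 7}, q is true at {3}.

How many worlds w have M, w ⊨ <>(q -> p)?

6

1: successors {1, 6}; q -> p there: 1:T, 6:T. ✓
2: successors {4, 6, 7}; q -> p there: 4:T, 6:T, 7:T. ✓
3: successors {2, 5, 6, 7}; q -> p there: 2:T, 5:T, 6:T, 7:T. ✓
4: successors {2, 3, 4, 6}; q -> p there: 2:T, 3:T, 4:T, 6:T. ✓
5: successors {2, 3, 4, 5, 6, 7}; q -> p there: 2:T, 3:T, 4:T, 5:T, 6:T, 7:T. ✓
6: no successors, so <>(q -> p) fails. ✗
7: successors {2, 4, 5, 7}; q -> p there: 2:T, 4:T, 5:T, 7:T. ✓
Satisfying worlds: {1, 2, 3, 4, 5, 7}.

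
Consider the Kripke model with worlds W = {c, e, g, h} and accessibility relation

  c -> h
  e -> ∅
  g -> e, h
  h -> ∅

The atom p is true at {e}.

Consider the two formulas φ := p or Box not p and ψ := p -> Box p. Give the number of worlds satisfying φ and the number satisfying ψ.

For p or Box not p:
c: p is F, Box not p is T. ✓
e: p is T, Box not p is T. ✓
g: p is F, Box not p is F. ✗
h: p is F, Box not p is T. ✓
— 3 worlds.
For p -> Box p:
c: p is F, Box p is F. ✓
e: p is T, Box p is T. ✓
g: p is F, Box p is F. ✓
h: p is F, Box p is T. ✓
— 4 worlds.

3 and 4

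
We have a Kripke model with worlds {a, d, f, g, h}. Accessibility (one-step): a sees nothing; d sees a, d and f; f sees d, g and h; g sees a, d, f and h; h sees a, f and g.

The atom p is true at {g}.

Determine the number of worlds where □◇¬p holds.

2

a: no successors, so □◇¬p holds vacuously. ✓
d: successors {a, d, f}; ◇¬p there: a:F, d:T, f:T. ✗
f: successors {d, g, h}; ◇¬p there: d:T, g:T, h:T. ✓
g: successors {a, d, f, h}; ◇¬p there: a:F, d:T, f:T, h:T. ✗
h: successors {a, f, g}; ◇¬p there: a:F, f:T, g:T. ✗
Satisfying worlds: {a, f}.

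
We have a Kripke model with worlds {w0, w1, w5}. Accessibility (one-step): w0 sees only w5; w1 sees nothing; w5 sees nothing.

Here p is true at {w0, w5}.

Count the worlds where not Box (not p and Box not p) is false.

2

w0: Box (not p and Box not p) is F. ✓
w1: Box (not p and Box not p) is T. ✗
w5: Box (not p and Box not p) is T. ✗
Satisfying worlds: {w0}.
So not Box (not p and Box not p) fails at the other 2 worlds.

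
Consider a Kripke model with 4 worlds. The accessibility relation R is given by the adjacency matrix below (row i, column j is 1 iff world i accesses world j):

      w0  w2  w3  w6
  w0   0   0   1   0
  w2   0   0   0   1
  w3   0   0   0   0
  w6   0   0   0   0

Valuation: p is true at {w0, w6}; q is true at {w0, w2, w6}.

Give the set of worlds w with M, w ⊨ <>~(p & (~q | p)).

w0: successors {w3}; ~(p & (~q | p)) there: w3:T. ✓
w2: successors {w6}; ~(p & (~q | p)) there: w6:F. ✗
w3: no successors, so <>~(p & (~q | p)) fails. ✗
w6: no successors, so <>~(p & (~q | p)) fails. ✗

{w0}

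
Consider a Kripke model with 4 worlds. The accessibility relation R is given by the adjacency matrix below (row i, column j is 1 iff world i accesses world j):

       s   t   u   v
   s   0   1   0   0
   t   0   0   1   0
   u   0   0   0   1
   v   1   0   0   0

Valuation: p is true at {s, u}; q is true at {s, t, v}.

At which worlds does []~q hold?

s: successors {t}; ~q there: t:F. ✗
t: successors {u}; ~q there: u:T. ✓
u: successors {v}; ~q there: v:F. ✗
v: successors {s}; ~q there: s:F. ✗

{t}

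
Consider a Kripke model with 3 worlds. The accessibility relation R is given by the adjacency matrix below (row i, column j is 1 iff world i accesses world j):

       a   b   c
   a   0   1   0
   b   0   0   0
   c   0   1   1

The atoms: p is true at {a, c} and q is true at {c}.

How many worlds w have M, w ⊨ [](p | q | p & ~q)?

1

a: successors {b}; p | q | p & ~q there: b:F. ✗
b: no successors, so [](p | q | p & ~q) holds vacuously. ✓
c: successors {b, c}; p | q | p & ~q there: b:F, c:T. ✗
Satisfying worlds: {b}.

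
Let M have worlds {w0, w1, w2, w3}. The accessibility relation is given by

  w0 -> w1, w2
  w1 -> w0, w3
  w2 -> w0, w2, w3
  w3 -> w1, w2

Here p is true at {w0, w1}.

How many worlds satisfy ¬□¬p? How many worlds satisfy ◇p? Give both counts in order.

For ¬□¬p:
w0: □¬p is F. ✓
w1: □¬p is F. ✓
w2: □¬p is F. ✓
w3: □¬p is F. ✓
— 4 worlds.
For ◇p:
w0: successors {w1, w2}; p there: w1:T, w2:F. ✓
w1: successors {w0, w3}; p there: w0:T, w3:F. ✓
w2: successors {w0, w2, w3}; p there: w0:T, w2:F, w3:F. ✓
w3: successors {w1, w2}; p there: w1:T, w2:F. ✓
— 4 worlds.

4 and 4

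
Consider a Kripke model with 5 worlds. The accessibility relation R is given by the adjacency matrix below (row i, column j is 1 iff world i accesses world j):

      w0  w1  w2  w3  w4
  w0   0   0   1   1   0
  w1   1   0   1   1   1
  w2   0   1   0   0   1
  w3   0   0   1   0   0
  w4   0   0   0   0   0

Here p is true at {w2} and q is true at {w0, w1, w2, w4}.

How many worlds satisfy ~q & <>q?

1

w0: ~q is F, <>q is T. ✗
w1: ~q is F, <>q is T. ✗
w2: ~q is F, <>q is T. ✗
w3: ~q is T, <>q is T. ✓
w4: ~q is F, <>q is F. ✗
Satisfying worlds: {w3}.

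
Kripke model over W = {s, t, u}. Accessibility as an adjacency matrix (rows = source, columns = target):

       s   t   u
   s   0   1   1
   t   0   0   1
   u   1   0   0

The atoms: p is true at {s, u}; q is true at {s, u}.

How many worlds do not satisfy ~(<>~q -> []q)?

s: <>~q -> []q is F. ✓
t: <>~q -> []q is T. ✗
u: <>~q -> []q is T. ✗
Satisfying worlds: {s}.
So ~(<>~q -> []q) fails at the other 2 worlds.

2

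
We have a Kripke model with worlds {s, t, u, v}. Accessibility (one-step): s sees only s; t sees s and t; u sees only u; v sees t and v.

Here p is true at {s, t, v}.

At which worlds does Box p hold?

{s, t, v}

s: successors {s}; p there: s:T. ✓
t: successors {s, t}; p there: s:T, t:T. ✓
u: successors {u}; p there: u:F. ✗
v: successors {t, v}; p there: t:T, v:T. ✓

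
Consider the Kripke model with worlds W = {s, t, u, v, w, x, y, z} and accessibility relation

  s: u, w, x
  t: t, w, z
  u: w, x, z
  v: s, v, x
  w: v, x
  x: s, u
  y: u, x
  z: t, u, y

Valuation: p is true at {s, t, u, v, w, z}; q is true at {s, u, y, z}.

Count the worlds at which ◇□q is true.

s: successors {u, w, x}; □q there: u:F, w:F, x:T. ✓
t: successors {t, w, z}; □q there: t:F, w:F, z:F. ✗
u: successors {w, x, z}; □q there: w:F, x:T, z:F. ✓
v: successors {s, v, x}; □q there: s:F, v:F, x:T. ✓
w: successors {v, x}; □q there: v:F, x:T. ✓
x: successors {s, u}; □q there: s:F, u:F. ✗
y: successors {u, x}; □q there: u:F, x:T. ✓
z: successors {t, u, y}; □q there: t:F, u:F, y:F. ✗
Satisfying worlds: {s, u, v, w, y}.

5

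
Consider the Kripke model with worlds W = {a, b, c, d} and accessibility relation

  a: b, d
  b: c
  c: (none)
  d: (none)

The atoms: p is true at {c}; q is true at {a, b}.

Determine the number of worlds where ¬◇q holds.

a: ◇q is T. ✗
b: ◇q is F. ✓
c: ◇q is F. ✓
d: ◇q is F. ✓
Satisfying worlds: {b, c, d}.

3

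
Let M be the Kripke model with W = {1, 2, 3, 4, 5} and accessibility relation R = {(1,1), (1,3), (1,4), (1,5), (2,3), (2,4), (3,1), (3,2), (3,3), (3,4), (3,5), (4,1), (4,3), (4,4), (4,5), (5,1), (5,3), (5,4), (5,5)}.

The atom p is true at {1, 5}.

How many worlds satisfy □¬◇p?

1: successors {1, 3, 4, 5}; ¬◇p there: 1:F, 3:F, 4:F, 5:F. ✗
2: successors {3, 4}; ¬◇p there: 3:F, 4:F. ✗
3: successors {1, 2, 3, 4, 5}; ¬◇p there: 1:F, 2:T, 3:F, 4:F, 5:F. ✗
4: successors {1, 3, 4, 5}; ¬◇p there: 1:F, 3:F, 4:F, 5:F. ✗
5: successors {1, 3, 4, 5}; ¬◇p there: 1:F, 3:F, 4:F, 5:F. ✗
Satisfying worlds: ∅.

0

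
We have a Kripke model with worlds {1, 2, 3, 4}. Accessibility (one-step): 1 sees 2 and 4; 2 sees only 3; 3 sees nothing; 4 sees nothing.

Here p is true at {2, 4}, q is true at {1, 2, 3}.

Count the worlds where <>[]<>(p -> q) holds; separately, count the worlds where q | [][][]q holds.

For <>[]<>(p -> q):
1: successors {2, 4}; []<>(p -> q) there: 2:F, 4:T. ✓
2: successors {3}; []<>(p -> q) there: 3:T. ✓
3: no successors, so <>[]<>(p -> q) fails. ✗
4: no successors, so <>[]<>(p -> q) fails. ✗
— 2 worlds.
For q | [][][]q:
1: q is T, [][][]q is T. ✓
2: q is T, [][][]q is T. ✓
3: q is T, [][][]q is T. ✓
4: q is F, [][][]q is T. ✓
— 4 worlds.

2 and 4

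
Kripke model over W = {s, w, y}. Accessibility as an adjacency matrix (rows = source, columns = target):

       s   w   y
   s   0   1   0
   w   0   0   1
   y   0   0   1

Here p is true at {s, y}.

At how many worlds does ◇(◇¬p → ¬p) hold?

s: successors {w}; ◇¬p → ¬p there: w:T. ✓
w: successors {y}; ◇¬p → ¬p there: y:T. ✓
y: successors {y}; ◇¬p → ¬p there: y:T. ✓
Satisfying worlds: {s, w, y}.

3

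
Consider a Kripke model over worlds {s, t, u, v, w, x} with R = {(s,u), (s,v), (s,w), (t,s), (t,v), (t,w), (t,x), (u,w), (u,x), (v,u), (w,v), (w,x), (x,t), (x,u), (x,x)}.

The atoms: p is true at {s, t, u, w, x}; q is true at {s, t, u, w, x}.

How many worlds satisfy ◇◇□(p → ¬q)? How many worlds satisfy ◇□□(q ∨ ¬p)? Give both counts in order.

For ◇◇□(p → ¬q):
s: successors {u, v, w}; ◇□(p → ¬q) there: u:F, v:F, w:F. ✗
t: successors {s, v, w, x}; ◇□(p → ¬q) there: s:F, v:F, w:F, x:F. ✗
u: successors {w, x}; ◇□(p → ¬q) there: w:F, x:F. ✗
v: successors {u}; ◇□(p → ¬q) there: u:F. ✗
w: successors {v, x}; ◇□(p → ¬q) there: v:F, x:F. ✗
x: successors {t, u, x}; ◇□(p → ¬q) there: t:F, u:F, x:F. ✗
— 0 worlds.
For ◇□□(q ∨ ¬p):
s: successors {u, v, w}; □□(q ∨ ¬p) there: u:T, v:T, w:T. ✓
t: successors {s, v, w, x}; □□(q ∨ ¬p) there: s:T, v:T, w:T, x:T. ✓
u: successors {w, x}; □□(q ∨ ¬p) there: w:T, x:T. ✓
v: successors {u}; □□(q ∨ ¬p) there: u:T. ✓
w: successors {v, x}; □□(q ∨ ¬p) there: v:T, x:T. ✓
x: successors {t, u, x}; □□(q ∨ ¬p) there: t:T, u:T, x:T. ✓
— 6 worlds.

0 and 6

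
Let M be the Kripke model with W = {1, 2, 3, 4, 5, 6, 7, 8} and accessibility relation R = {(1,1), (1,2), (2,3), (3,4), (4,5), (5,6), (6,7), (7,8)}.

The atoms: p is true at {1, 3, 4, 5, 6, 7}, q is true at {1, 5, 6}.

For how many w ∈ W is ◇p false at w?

2

1: successors {1, 2}; p there: 1:T, 2:F. ✓
2: successors {3}; p there: 3:T. ✓
3: successors {4}; p there: 4:T. ✓
4: successors {5}; p there: 5:T. ✓
5: successors {6}; p there: 6:T. ✓
6: successors {7}; p there: 7:T. ✓
7: successors {8}; p there: 8:F. ✗
8: no successors, so ◇p fails. ✗
Satisfying worlds: {1, 2, 3, 4, 5, 6}.
So ◇p fails at the other 2 worlds.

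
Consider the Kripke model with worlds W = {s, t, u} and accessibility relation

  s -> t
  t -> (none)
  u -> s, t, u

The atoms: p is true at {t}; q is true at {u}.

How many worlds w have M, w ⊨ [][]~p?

2

s: successors {t}; []~p there: t:T. ✓
t: no successors, so [][]~p holds vacuously. ✓
u: successors {s, t, u}; []~p there: s:F, t:T, u:F. ✗
Satisfying worlds: {s, t}.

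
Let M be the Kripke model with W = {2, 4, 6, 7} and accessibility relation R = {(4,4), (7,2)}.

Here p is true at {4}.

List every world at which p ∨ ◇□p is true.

{4, 7}

2: p is F, ◇□p is F. ✗
4: p is T, ◇□p is T. ✓
6: p is F, ◇□p is F. ✗
7: p is F, ◇□p is T. ✓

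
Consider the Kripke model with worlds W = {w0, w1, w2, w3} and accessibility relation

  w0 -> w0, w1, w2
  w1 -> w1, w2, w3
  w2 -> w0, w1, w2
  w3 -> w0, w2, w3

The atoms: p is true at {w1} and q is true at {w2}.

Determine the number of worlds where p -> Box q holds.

3

w0: p is F, Box q is F. ✓
w1: p is T, Box q is F. ✗
w2: p is F, Box q is F. ✓
w3: p is F, Box q is F. ✓
Satisfying worlds: {w0, w2, w3}.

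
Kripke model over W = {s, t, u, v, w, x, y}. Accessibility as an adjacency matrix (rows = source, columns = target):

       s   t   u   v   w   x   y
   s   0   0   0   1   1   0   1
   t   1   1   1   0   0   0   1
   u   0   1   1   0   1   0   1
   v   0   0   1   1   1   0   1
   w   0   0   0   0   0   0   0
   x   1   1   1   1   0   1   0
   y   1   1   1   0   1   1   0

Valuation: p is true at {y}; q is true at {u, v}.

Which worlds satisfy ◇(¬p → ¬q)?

s: successors {v, w, y}; ¬p → ¬q there: v:F, w:T, y:T. ✓
t: successors {s, t, u, y}; ¬p → ¬q there: s:T, t:T, u:F, y:T. ✓
u: successors {t, u, w, y}; ¬p → ¬q there: t:T, u:F, w:T, y:T. ✓
v: successors {u, v, w, y}; ¬p → ¬q there: u:F, v:F, w:T, y:T. ✓
w: no successors, so ◇(¬p → ¬q) fails. ✗
x: successors {s, t, u, v, x}; ¬p → ¬q there: s:T, t:T, u:F, v:F, x:T. ✓
y: successors {s, t, u, w, x}; ¬p → ¬q there: s:T, t:T, u:F, w:T, x:T. ✓

{s, t, u, v, x, y}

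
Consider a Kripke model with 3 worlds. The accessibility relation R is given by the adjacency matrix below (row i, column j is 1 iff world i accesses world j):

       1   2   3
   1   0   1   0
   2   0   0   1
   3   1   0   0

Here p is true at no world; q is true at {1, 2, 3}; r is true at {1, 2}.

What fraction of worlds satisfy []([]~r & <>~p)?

1/3

1: successors {2}; []~r & <>~p there: 2:T. ✓
2: successors {3}; []~r & <>~p there: 3:F. ✗
3: successors {1}; []~r & <>~p there: 1:F. ✗
That's 1 of 3 worlds, so 1/3.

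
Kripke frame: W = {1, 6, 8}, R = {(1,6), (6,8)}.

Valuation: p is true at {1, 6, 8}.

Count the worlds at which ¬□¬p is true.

1: □¬p is F. ✓
6: □¬p is F. ✓
8: □¬p is T. ✗
Satisfying worlds: {1, 6}.

2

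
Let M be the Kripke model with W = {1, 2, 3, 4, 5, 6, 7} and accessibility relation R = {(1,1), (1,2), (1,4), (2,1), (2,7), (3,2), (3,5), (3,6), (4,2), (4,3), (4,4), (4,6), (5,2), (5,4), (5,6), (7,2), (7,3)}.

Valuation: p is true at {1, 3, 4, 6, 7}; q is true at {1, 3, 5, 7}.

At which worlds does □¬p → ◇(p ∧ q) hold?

1: □¬p is F, ◇(p ∧ q) is T. ✓
2: □¬p is F, ◇(p ∧ q) is T. ✓
3: □¬p is F, ◇(p ∧ q) is F. ✓
4: □¬p is F, ◇(p ∧ q) is T. ✓
5: □¬p is F, ◇(p ∧ q) is F. ✓
6: □¬p is T, ◇(p ∧ q) is F. ✗
7: □¬p is F, ◇(p ∧ q) is T. ✓

{1, 2, 3, 4, 5, 7}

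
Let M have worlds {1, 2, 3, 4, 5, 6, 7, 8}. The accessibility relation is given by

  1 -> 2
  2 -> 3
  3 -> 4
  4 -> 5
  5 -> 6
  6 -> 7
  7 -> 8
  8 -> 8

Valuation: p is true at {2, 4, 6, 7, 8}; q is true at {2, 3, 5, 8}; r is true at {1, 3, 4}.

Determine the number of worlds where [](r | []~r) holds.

1: successors {2}; r | []~r there: 2:F. ✗
2: successors {3}; r | []~r there: 3:T. ✓
3: successors {4}; r | []~r there: 4:T. ✓
4: successors {5}; r | []~r there: 5:T. ✓
5: successors {6}; r | []~r there: 6:T. ✓
6: successors {7}; r | []~r there: 7:T. ✓
7: successors {8}; r | []~r there: 8:T. ✓
8: successors {8}; r | []~r there: 8:T. ✓
Satisfying worlds: {2, 3, 4, 5, 6, 7, 8}.

7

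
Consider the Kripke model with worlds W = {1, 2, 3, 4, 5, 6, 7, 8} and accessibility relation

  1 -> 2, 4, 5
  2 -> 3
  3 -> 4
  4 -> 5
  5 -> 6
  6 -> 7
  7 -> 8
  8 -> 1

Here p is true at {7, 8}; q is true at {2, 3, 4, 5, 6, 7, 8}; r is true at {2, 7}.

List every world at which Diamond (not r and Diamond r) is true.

1: successors {2, 4, 5}; not r and Diamond r there: 2:F, 4:F, 5:F. ✗
2: successors {3}; not r and Diamond r there: 3:F. ✗
3: successors {4}; not r and Diamond r there: 4:F. ✗
4: successors {5}; not r and Diamond r there: 5:F. ✗
5: successors {6}; not r and Diamond r there: 6:T. ✓
6: successors {7}; not r and Diamond r there: 7:F. ✗
7: successors {8}; not r and Diamond r there: 8:F. ✗
8: successors {1}; not r and Diamond r there: 1:T. ✓

{5, 8}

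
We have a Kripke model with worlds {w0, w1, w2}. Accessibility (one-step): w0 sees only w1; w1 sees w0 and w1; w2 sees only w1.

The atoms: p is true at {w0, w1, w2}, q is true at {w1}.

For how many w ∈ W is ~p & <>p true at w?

0

w0: ~p is F, <>p is T. ✗
w1: ~p is F, <>p is T. ✗
w2: ~p is F, <>p is T. ✗
Satisfying worlds: ∅.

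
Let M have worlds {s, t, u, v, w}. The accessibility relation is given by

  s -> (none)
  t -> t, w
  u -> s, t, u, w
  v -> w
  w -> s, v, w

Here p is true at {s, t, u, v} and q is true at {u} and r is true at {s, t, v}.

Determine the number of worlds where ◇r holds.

3

s: no successors, so ◇r fails. ✗
t: successors {t, w}; r there: t:T, w:F. ✓
u: successors {s, t, u, w}; r there: s:T, t:T, u:F, w:F. ✓
v: successors {w}; r there: w:F. ✗
w: successors {s, v, w}; r there: s:T, v:T, w:F. ✓
Satisfying worlds: {t, u, w}.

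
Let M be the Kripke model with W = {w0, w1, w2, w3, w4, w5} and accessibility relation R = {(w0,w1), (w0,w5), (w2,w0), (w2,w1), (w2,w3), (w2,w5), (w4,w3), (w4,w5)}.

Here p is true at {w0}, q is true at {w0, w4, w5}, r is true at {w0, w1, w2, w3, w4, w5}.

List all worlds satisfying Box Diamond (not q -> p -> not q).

{w1, w3, w5}

w0: successors {w1, w5}; Diamond (not q -> p -> not q) there: w1:F, w5:F. ✗
w1: no successors, so Box Diamond (not q -> p -> not q) holds vacuously. ✓
w2: successors {w0, w1, w3, w5}; Diamond (not q -> p -> not q) there: w0:T, w1:F, w3:F, w5:F. ✗
w3: no successors, so Box Diamond (not q -> p -> not q) holds vacuously. ✓
w4: successors {w3, w5}; Diamond (not q -> p -> not q) there: w3:F, w5:F. ✗
w5: no successors, so Box Diamond (not q -> p -> not q) holds vacuously. ✓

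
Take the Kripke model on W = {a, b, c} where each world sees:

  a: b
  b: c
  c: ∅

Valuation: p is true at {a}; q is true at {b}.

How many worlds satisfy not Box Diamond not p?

a: Box Diamond not p is T. ✗
b: Box Diamond not p is F. ✓
c: Box Diamond not p is T. ✗
Satisfying worlds: {b}.

1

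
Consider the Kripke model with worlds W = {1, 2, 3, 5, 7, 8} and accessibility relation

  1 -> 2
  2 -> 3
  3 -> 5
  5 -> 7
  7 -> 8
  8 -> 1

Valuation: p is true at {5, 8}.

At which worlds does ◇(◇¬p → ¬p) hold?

1: successors {2}; ◇¬p → ¬p there: 2:T. ✓
2: successors {3}; ◇¬p → ¬p there: 3:T. ✓
3: successors {5}; ◇¬p → ¬p there: 5:F. ✗
5: successors {7}; ◇¬p → ¬p there: 7:T. ✓
7: successors {8}; ◇¬p → ¬p there: 8:F. ✗
8: successors {1}; ◇¬p → ¬p there: 1:T. ✓

{1, 2, 5, 8}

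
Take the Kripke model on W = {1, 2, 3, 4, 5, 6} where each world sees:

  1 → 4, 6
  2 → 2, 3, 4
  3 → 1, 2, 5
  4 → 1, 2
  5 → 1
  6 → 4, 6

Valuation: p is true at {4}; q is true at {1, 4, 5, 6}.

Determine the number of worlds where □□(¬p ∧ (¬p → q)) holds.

0

1: successors {4, 6}; □(¬p ∧ (¬p → q)) there: 4:F, 6:F. ✗
2: successors {2, 3, 4}; □(¬p ∧ (¬p → q)) there: 2:F, 3:F, 4:F. ✗
3: successors {1, 2, 5}; □(¬p ∧ (¬p → q)) there: 1:F, 2:F, 5:T. ✗
4: successors {1, 2}; □(¬p ∧ (¬p → q)) there: 1:F, 2:F. ✗
5: successors {1}; □(¬p ∧ (¬p → q)) there: 1:F. ✗
6: successors {4, 6}; □(¬p ∧ (¬p → q)) there: 4:F, 6:F. ✗
Satisfying worlds: ∅.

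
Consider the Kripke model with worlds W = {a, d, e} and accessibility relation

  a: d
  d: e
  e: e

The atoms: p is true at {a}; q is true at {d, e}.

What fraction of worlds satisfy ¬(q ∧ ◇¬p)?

1/3

a: q ∧ ◇¬p is F. ✓
d: q ∧ ◇¬p is T. ✗
e: q ∧ ◇¬p is T. ✗
That's 1 of 3 worlds, so 1/3.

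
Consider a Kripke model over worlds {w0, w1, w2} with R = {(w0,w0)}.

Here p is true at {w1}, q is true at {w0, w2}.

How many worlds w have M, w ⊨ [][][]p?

2

w0: successors {w0}; [][]p there: w0:F. ✗
w1: no successors, so [][][]p holds vacuously. ✓
w2: no successors, so [][][]p holds vacuously. ✓
Satisfying worlds: {w1, w2}.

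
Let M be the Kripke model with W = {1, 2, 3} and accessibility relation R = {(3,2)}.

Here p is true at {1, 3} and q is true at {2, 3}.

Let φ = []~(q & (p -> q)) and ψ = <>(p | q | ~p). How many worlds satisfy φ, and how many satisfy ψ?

For []~(q & (p -> q)):
1: no successors, so []~(q & (p -> q)) holds vacuously. ✓
2: no successors, so []~(q & (p -> q)) holds vacuously. ✓
3: successors {2}; ~(q & (p -> q)) there: 2:F. ✗
— 2 worlds.
For <>(p | q | ~p):
1: no successors, so <>(p | q | ~p) fails. ✗
2: no successors, so <>(p | q | ~p) fails. ✗
3: successors {2}; p | q | ~p there: 2:T. ✓
— 1 world.

2 and 1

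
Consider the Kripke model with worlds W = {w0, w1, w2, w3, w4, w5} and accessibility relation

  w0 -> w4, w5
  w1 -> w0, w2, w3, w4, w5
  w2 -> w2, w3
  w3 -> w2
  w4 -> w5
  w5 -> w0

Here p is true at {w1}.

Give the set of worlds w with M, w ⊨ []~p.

w0: successors {w4, w5}; ~p there: w4:T, w5:T. ✓
w1: successors {w0, w2, w3, w4, w5}; ~p there: w0:T, w2:T, w3:T, w4:T, w5:T. ✓
w2: successors {w2, w3}; ~p there: w2:T, w3:T. ✓
w3: successors {w2}; ~p there: w2:T. ✓
w4: successors {w5}; ~p there: w5:T. ✓
w5: successors {w0}; ~p there: w0:T. ✓

{w0, w1, w2, w3, w4, w5}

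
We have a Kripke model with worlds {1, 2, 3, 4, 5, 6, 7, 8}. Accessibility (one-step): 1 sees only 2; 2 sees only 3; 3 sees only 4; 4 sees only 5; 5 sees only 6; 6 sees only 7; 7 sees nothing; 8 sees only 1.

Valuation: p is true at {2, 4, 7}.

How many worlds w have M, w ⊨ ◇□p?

1: successors {2}; □p there: 2:F. ✗
2: successors {3}; □p there: 3:T. ✓
3: successors {4}; □p there: 4:F. ✗
4: successors {5}; □p there: 5:F. ✗
5: successors {6}; □p there: 6:T. ✓
6: successors {7}; □p there: 7:T. ✓
7: no successors, so ◇□p fails. ✗
8: successors {1}; □p there: 1:T. ✓
Satisfying worlds: {2, 5, 6, 8}.

4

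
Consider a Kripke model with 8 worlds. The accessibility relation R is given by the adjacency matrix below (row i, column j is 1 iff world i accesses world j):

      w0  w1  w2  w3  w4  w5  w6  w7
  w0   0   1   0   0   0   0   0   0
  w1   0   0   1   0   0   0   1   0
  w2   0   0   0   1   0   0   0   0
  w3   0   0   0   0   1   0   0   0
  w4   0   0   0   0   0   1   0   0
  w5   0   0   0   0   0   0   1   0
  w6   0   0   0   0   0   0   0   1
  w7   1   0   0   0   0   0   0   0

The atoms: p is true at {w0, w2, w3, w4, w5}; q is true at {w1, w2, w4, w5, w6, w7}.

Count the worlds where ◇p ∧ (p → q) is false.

4

w0: ◇p is F, p → q is F. ✗
w1: ◇p is T, p → q is T. ✓
w2: ◇p is T, p → q is T. ✓
w3: ◇p is T, p → q is F. ✗
w4: ◇p is T, p → q is T. ✓
w5: ◇p is F, p → q is T. ✗
w6: ◇p is F, p → q is T. ✗
w7: ◇p is T, p → q is T. ✓
Satisfying worlds: {w1, w2, w4, w7}.
So ◇p ∧ (p → q) fails at the other 4 worlds.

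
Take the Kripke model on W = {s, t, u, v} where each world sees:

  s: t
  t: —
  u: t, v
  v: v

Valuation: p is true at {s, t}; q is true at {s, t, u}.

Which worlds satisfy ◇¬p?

s: successors {t}; ¬p there: t:F. ✗
t: no successors, so ◇¬p fails. ✗
u: successors {t, v}; ¬p there: t:F, v:T. ✓
v: successors {v}; ¬p there: v:T. ✓

{u, v}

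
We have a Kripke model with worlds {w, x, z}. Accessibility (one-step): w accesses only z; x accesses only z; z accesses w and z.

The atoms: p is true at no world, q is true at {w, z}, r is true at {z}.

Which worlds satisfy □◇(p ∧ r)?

∅

w: successors {z}; ◇(p ∧ r) there: z:F. ✗
x: successors {z}; ◇(p ∧ r) there: z:F. ✗
z: successors {w, z}; ◇(p ∧ r) there: w:F, z:F. ✗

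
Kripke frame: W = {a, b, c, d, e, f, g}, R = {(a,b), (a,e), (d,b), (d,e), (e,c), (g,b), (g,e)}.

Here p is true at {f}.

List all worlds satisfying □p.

{b, c, f}

a: successors {b, e}; p there: b:F, e:F. ✗
b: no successors, so □p holds vacuously. ✓
c: no successors, so □p holds vacuously. ✓
d: successors {b, e}; p there: b:F, e:F. ✗
e: successors {c}; p there: c:F. ✗
f: no successors, so □p holds vacuously. ✓
g: successors {b, e}; p there: b:F, e:F. ✗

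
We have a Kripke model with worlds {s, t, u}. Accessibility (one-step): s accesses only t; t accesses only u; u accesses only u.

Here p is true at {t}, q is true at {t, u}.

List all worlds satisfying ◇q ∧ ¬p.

s: ◇q is T, ¬p is T. ✓
t: ◇q is T, ¬p is F. ✗
u: ◇q is T, ¬p is T. ✓

{s, u}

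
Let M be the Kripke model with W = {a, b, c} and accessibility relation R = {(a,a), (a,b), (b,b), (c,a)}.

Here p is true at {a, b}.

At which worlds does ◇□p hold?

a: successors {a, b}; □p there: a:T, b:T. ✓
b: successors {b}; □p there: b:T. ✓
c: successors {a}; □p there: a:T. ✓

{a, b, c}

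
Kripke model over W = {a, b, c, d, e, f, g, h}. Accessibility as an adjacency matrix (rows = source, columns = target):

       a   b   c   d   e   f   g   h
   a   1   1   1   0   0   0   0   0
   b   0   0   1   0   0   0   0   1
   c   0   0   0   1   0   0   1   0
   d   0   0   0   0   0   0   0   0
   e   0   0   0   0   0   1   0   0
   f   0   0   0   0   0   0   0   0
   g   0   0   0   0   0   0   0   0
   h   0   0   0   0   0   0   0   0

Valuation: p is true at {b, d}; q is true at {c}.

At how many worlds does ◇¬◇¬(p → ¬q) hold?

a: successors {a, b, c}; ¬◇¬(p → ¬q) there: a:T, b:T, c:T. ✓
b: successors {c, h}; ¬◇¬(p → ¬q) there: c:T, h:T. ✓
c: successors {d, g}; ¬◇¬(p → ¬q) there: d:T, g:T. ✓
d: no successors, so ◇¬◇¬(p → ¬q) fails. ✗
e: successors {f}; ¬◇¬(p → ¬q) there: f:T. ✓
f: no successors, so ◇¬◇¬(p → ¬q) fails. ✗
g: no successors, so ◇¬◇¬(p → ¬q) fails. ✗
h: no successors, so ◇¬◇¬(p → ¬q) fails. ✗
Satisfying worlds: {a, b, c, e}.

4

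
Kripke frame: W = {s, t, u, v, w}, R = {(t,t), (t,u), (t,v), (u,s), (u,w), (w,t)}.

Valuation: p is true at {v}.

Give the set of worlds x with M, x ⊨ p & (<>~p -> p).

{v}

s: p is F, <>~p -> p is T. ✗
t: p is F, <>~p -> p is F. ✗
u: p is F, <>~p -> p is F. ✗
v: p is T, <>~p -> p is T. ✓
w: p is F, <>~p -> p is F. ✗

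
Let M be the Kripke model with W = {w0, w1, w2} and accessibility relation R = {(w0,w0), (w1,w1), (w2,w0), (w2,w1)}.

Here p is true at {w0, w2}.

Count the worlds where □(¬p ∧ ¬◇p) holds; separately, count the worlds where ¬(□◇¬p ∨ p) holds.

For □(¬p ∧ ¬◇p):
w0: successors {w0}; ¬p ∧ ¬◇p there: w0:F. ✗
w1: successors {w1}; ¬p ∧ ¬◇p there: w1:T. ✓
w2: successors {w0, w1}; ¬p ∧ ¬◇p there: w0:F, w1:T. ✗
— 1 world.
For ¬(□◇¬p ∨ p):
w0: □◇¬p ∨ p is T. ✗
w1: □◇¬p ∨ p is T. ✗
w2: □◇¬p ∨ p is T. ✗
— 0 worlds.

1 and 0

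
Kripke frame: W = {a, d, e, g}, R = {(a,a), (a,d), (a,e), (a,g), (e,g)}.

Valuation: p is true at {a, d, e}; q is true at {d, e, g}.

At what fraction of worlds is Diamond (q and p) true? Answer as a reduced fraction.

1/4

a: successors {a, d, e, g}; q and p there: a:F, d:T, e:T, g:F. ✓
d: no successors, so Diamond (q and p) fails. ✗
e: successors {g}; q and p there: g:F. ✗
g: no successors, so Diamond (q and p) fails. ✗
That's 1 of 4 worlds, so 1/4.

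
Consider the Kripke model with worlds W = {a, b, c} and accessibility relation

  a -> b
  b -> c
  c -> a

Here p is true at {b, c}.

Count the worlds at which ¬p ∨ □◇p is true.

2

a: ¬p is T, □◇p is T. ✓
b: ¬p is F, □◇p is F. ✗
c: ¬p is F, □◇p is T. ✓
Satisfying worlds: {a, c}.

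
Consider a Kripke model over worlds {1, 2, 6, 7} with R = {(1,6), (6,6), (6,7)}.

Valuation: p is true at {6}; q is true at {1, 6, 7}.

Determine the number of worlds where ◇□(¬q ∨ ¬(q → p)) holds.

1

1: successors {6}; □(¬q ∨ ¬(q → p)) there: 6:F. ✗
2: no successors, so ◇□(¬q ∨ ¬(q → p)) fails. ✗
6: successors {6, 7}; □(¬q ∨ ¬(q → p)) there: 6:F, 7:T. ✓
7: no successors, so ◇□(¬q ∨ ¬(q → p)) fails. ✗
Satisfying worlds: {6}.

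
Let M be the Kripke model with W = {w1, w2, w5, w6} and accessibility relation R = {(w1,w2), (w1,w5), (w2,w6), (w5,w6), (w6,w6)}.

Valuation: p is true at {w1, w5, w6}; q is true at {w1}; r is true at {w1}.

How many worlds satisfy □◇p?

w1: successors {w2, w5}; ◇p there: w2:T, w5:T. ✓
w2: successors {w6}; ◇p there: w6:T. ✓
w5: successors {w6}; ◇p there: w6:T. ✓
w6: successors {w6}; ◇p there: w6:T. ✓
Satisfying worlds: {w1, w2, w5, w6}.

4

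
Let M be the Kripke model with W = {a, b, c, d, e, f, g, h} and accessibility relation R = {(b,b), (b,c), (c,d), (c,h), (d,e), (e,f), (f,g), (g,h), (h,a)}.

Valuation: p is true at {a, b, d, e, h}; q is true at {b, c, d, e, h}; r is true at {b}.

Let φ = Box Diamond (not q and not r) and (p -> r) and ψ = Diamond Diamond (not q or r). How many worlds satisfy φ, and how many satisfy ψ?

1 and 5

For Box Diamond (not q and not r) and (p -> r):
a: Box Diamond (not q and not r) is T, p -> r is F. ✗
b: Box Diamond (not q and not r) is F, p -> r is T. ✗
c: Box Diamond (not q and not r) is F, p -> r is T. ✗
d: Box Diamond (not q and not r) is T, p -> r is F. ✗
e: Box Diamond (not q and not r) is T, p -> r is F. ✗
f: Box Diamond (not q and not r) is F, p -> r is T. ✗
g: Box Diamond (not q and not r) is T, p -> r is T. ✓
h: Box Diamond (not q and not r) is F, p -> r is F. ✗
— 1 world.
For Diamond Diamond (not q or r):
a: no successors, so Diamond Diamond (not q or r) fails. ✗
b: successors {b, c}; Diamond (not q or r) there: b:T, c:F. ✓
c: successors {d, h}; Diamond (not q or r) there: d:F, h:T. ✓
d: successors {e}; Diamond (not q or r) there: e:T. ✓
e: successors {f}; Diamond (not q or r) there: f:T. ✓
f: successors {g}; Diamond (not q or r) there: g:F. ✗
g: successors {h}; Diamond (not q or r) there: h:T. ✓
h: successors {a}; Diamond (not q or r) there: a:F. ✗
— 5 worlds.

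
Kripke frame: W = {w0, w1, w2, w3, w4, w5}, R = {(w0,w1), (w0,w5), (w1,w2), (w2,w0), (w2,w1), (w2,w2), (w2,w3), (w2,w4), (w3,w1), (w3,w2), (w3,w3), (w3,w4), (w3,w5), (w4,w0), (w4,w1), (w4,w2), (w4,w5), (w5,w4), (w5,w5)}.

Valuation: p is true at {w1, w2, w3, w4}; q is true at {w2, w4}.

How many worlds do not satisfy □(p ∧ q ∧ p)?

w0: successors {w1, w5}; p ∧ q ∧ p there: w1:F, w5:F. ✗
w1: successors {w2}; p ∧ q ∧ p there: w2:T. ✓
w2: successors {w0, w1, w2, w3, w4}; p ∧ q ∧ p there: w0:F, w1:F, w2:T, w3:F, w4:T. ✗
w3: successors {w1, w2, w3, w4, w5}; p ∧ q ∧ p there: w1:F, w2:T, w3:F, w4:T, w5:F. ✗
w4: successors {w0, w1, w2, w5}; p ∧ q ∧ p there: w0:F, w1:F, w2:T, w5:F. ✗
w5: successors {w4, w5}; p ∧ q ∧ p there: w4:T, w5:F. ✗
Satisfying worlds: {w1}.
So □(p ∧ q ∧ p) fails at the other 5 worlds.

5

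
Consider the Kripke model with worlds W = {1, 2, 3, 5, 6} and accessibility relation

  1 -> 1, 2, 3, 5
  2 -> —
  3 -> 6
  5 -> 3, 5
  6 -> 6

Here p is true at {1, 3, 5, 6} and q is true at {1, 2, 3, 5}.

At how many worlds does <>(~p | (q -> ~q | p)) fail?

1: successors {1, 2, 3, 5}; ~p | (q -> ~q | p) there: 1:T, 2:T, 3:T, 5:T. ✓
2: no successors, so <>(~p | (q -> ~q | p)) fails. ✗
3: successors {6}; ~p | (q -> ~q | p) there: 6:T. ✓
5: successors {3, 5}; ~p | (q -> ~q | p) there: 3:T, 5:T. ✓
6: successors {6}; ~p | (q -> ~q | p) there: 6:T. ✓
Satisfying worlds: {1, 3, 5, 6}.
So <>(~p | (q -> ~q | p)) fails at the other 1 world.

1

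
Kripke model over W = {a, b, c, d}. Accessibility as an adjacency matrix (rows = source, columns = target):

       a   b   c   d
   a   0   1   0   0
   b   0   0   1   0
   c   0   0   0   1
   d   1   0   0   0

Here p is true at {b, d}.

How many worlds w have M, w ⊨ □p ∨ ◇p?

2

a: □p is T, ◇p is T. ✓
b: □p is F, ◇p is F. ✗
c: □p is T, ◇p is T. ✓
d: □p is F, ◇p is F. ✗
Satisfying worlds: {a, c}.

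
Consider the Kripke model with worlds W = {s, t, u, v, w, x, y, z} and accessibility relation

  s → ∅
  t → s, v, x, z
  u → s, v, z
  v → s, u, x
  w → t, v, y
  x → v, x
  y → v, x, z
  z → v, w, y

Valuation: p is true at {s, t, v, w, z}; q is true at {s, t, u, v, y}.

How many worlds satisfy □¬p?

1

s: no successors, so □¬p holds vacuously. ✓
t: successors {s, v, x, z}; ¬p there: s:F, v:F, x:T, z:F. ✗
u: successors {s, v, z}; ¬p there: s:F, v:F, z:F. ✗
v: successors {s, u, x}; ¬p there: s:F, u:T, x:T. ✗
w: successors {t, v, y}; ¬p there: t:F, v:F, y:T. ✗
x: successors {v, x}; ¬p there: v:F, x:T. ✗
y: successors {v, x, z}; ¬p there: v:F, x:T, z:F. ✗
z: successors {v, w, y}; ¬p there: v:F, w:F, y:T. ✗
Satisfying worlds: {s}.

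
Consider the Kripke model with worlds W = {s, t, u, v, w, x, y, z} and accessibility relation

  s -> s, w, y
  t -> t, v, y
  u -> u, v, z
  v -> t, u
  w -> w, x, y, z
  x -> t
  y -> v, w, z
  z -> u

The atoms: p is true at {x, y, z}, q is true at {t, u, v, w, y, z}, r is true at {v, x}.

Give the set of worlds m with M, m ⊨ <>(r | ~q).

s: successors {s, w, y}; r | ~q there: s:T, w:F, y:F. ✓
t: successors {t, v, y}; r | ~q there: t:F, v:T, y:F. ✓
u: successors {u, v, z}; r | ~q there: u:F, v:T, z:F. ✓
v: successors {t, u}; r | ~q there: t:F, u:F. ✗
w: successors {w, x, y, z}; r | ~q there: w:F, x:T, y:F, z:F. ✓
x: successors {t}; r | ~q there: t:F. ✗
y: successors {v, w, z}; r | ~q there: v:T, w:F, z:F. ✓
z: successors {u}; r | ~q there: u:F. ✗

{s, t, u, w, y}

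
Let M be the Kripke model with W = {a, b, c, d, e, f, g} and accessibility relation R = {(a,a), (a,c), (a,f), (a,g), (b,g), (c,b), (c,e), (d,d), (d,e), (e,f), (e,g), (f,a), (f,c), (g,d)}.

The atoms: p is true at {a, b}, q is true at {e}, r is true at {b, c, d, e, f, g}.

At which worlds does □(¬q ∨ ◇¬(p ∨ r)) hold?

a: successors {a, c, f, g}; ¬q ∨ ◇¬(p ∨ r) there: a:T, c:T, f:T, g:T. ✓
b: successors {g}; ¬q ∨ ◇¬(p ∨ r) there: g:T. ✓
c: successors {b, e}; ¬q ∨ ◇¬(p ∨ r) there: b:T, e:F. ✗
d: successors {d, e}; ¬q ∨ ◇¬(p ∨ r) there: d:T, e:F. ✗
e: successors {f, g}; ¬q ∨ ◇¬(p ∨ r) there: f:T, g:T. ✓
f: successors {a, c}; ¬q ∨ ◇¬(p ∨ r) there: a:T, c:T. ✓
g: successors {d}; ¬q ∨ ◇¬(p ∨ r) there: d:T. ✓

{a, b, e, f, g}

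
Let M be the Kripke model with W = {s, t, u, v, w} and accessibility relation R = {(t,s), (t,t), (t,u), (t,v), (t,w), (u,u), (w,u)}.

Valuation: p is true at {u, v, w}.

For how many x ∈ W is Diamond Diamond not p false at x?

s: no successors, so Diamond Diamond not p fails. ✗
t: successors {s, t, u, v, w}; Diamond not p there: s:F, t:T, u:F, v:F, w:F. ✓
u: successors {u}; Diamond not p there: u:F. ✗
v: no successors, so Diamond Diamond not p fails. ✗
w: successors {u}; Diamond not p there: u:F. ✗
Satisfying worlds: {t}.
So Diamond Diamond not p fails at the other 4 worlds.

4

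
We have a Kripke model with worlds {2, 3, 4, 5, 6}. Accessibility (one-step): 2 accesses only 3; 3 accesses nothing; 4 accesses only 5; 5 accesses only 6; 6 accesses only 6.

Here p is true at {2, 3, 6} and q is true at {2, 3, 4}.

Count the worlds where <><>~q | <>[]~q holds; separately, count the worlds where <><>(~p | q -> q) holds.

For <><>~q | <>[]~q:
2: <><>~q is F, <>[]~q is T. ✓
3: <><>~q is F, <>[]~q is F. ✗
4: <><>~q is T, <>[]~q is T. ✓
5: <><>~q is T, <>[]~q is T. ✓
6: <><>~q is T, <>[]~q is T. ✓
— 4 worlds.
For <><>(~p | q -> q):
2: successors {3}; <>(~p | q -> q) there: 3:F. ✗
3: no successors, so <><>(~p | q -> q) fails. ✗
4: successors {5}; <>(~p | q -> q) there: 5:T. ✓
5: successors {6}; <>(~p | q -> q) there: 6:T. ✓
6: successors {6}; <>(~p | q -> q) there: 6:T. ✓
— 3 worlds.

4 and 3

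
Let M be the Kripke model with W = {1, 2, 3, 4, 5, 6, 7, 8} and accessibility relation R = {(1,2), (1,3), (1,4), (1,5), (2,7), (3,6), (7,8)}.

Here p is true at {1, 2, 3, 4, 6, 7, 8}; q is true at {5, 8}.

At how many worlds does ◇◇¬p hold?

1: successors {2, 3, 4, 5}; ◇¬p there: 2:F, 3:F, 4:F, 5:F. ✗
2: successors {7}; ◇¬p there: 7:F. ✗
3: successors {6}; ◇¬p there: 6:F. ✗
4: no successors, so ◇◇¬p fails. ✗
5: no successors, so ◇◇¬p fails. ✗
6: no successors, so ◇◇¬p fails. ✗
7: successors {8}; ◇¬p there: 8:F. ✗
8: no successors, so ◇◇¬p fails. ✗
Satisfying worlds: ∅.

0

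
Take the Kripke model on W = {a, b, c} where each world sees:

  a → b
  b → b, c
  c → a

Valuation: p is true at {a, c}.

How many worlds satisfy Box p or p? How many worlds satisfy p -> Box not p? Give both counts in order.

For Box p or p:
a: Box p is F, p is T. ✓
b: Box p is F, p is F. ✗
c: Box p is T, p is T. ✓
— 2 worlds.
For p -> Box not p:
a: p is T, Box not p is T. ✓
b: p is F, Box not p is F. ✓
c: p is T, Box not p is F. ✗
— 2 worlds.

2 and 2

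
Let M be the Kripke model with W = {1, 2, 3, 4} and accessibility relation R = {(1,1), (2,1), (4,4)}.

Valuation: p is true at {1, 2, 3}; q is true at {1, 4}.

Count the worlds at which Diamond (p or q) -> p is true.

1: Diamond (p or q) is T, p is T. ✓
2: Diamond (p or q) is T, p is T. ✓
3: Diamond (p or q) is F, p is T. ✓
4: Diamond (p or q) is T, p is F. ✗
Satisfying worlds: {1, 2, 3}.

3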